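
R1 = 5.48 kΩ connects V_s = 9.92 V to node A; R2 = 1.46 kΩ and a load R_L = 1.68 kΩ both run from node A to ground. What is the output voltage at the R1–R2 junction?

V_out ≈ 1.24 V

The load sits in parallel with R2, giving an effective lower resistance R2' = R2·R_L/(R2+R_L) = 0.7811 kΩ.
Then V_out = V_s · R2'/(R1 + R2') = 9.92 × 0.7811/6.261 = 1.238 V.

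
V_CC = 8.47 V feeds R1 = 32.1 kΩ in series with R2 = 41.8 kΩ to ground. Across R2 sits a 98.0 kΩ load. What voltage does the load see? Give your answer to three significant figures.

V_out ≈ 4.04 V

R2 ‖ R_L = (41.8 × 98.0)/(41.8 + 98.0) = 29.30 kΩ.
Then V_out = V_CC · R2'/(R1 + R2') = 8.47 × 29.30/61.40 = 4.042 V.
(Unloaded it would be 4.79 V; the load pulls it down.)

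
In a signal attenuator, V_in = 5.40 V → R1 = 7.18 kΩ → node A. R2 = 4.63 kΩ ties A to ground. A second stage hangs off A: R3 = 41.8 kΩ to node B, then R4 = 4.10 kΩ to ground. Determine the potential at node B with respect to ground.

Looking into the second stage from A: R3 + R4 = 45.90 kΩ appears in parallel with R2.
R2 ‖ (R3+R4) = 4.206 kΩ.
So V_A = 5.40 × 0.3694 = 1.995 V.
Stage 2 is unloaded, so V_B = V_A · R4/(R3+R4) = 1.995 × 4.10/45.90 = 0.1782 V.

V_B ≈ 0.178 V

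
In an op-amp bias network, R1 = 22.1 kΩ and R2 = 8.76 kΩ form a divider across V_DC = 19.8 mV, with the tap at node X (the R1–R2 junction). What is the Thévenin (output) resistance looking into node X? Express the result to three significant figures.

R_th ≈ 6.27 kΩ

Looking into X with the source shorted: R_th = R1·R2/(R1+R2) = 22.10 × 8.76/30.86 = 6.273 kΩ.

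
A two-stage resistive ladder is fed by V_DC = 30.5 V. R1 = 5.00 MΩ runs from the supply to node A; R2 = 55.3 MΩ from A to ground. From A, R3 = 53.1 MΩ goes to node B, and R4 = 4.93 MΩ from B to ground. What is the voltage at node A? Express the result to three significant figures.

Looking into the second stage from A: R3 + R4 = 58.03 MΩ appears in parallel with R2.
Effective lower resistance at A: R2 ‖ 58.03 = 28.32 MΩ.
So V_A = 30.5 × 0.8499 = 25.92 V.

V_A ≈ 25.9 V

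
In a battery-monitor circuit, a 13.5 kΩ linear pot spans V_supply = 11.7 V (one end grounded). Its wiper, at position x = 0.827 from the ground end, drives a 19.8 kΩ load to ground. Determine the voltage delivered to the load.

V_out ≈ 8.82 V

Split the track: R_lower = x·R_p = 11.16 kΩ, R_upper = (1−x)·R_p = 2.336 kΩ.
(x·R_p) ‖ R_L = 7.139 kΩ.
Loaded-divider output: V_out = 11.7 × 0.7535 = 8.816 V.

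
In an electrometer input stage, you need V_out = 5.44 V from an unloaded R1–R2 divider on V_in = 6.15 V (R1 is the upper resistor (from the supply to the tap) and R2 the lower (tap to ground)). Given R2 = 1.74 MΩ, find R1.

R1 ≈ 0.227 MΩ

Required fraction k = V_out/V_in = 0.8846.
Rearranging, R1 = R2·(1−k)/k = 1.74 × 0.1305 = 0.2271 MΩ.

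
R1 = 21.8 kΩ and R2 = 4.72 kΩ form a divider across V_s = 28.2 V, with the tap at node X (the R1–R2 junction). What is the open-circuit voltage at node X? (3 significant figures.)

V_th ≈ 5.02 V

Open-circuit (no load on X): V_th = V_s · R2/(R1 + R2) = 28.2 × 4.72/(21.80 + 4.72) = 5.019 V.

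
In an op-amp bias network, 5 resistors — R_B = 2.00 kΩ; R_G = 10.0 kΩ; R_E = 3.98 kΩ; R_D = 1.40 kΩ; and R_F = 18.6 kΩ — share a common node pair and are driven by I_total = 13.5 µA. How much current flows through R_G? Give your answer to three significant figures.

Total conductance ΣG = 1/2.00 + 1/10.0 + 1/3.98 + 1/1.40 + 1/18.6 = 1.619 (units of 1/kΩ).
R_G takes the fraction G_k/ΣG = 0.1000/1.619 = 0.06175, so I = 13.5 × 0.06175 = 0.8337 µA.

I ≈ 0.834 µA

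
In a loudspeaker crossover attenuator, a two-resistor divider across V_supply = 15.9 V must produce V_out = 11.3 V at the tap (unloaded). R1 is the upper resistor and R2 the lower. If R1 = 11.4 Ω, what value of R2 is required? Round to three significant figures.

R2 ≈ 28.0 Ω

V_out/V_supply = R2/(R1+R2) = 0.7107.
So R2 = R1 · V_out/(V_supply − V_out) = 11.4 × 11.3/(15.9 − 11.3) = 11.4 × 2.457 = 28.00 Ω.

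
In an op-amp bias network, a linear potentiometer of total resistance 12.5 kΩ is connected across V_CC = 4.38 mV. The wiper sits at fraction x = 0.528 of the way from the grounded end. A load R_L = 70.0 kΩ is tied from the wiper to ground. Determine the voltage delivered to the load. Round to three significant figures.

Lower segment x·R_p = 6.600 kΩ; upper segment (1−x)·R_p = 5.900 kΩ.
Lower segment in parallel with the load: 6.600 ‖ 70.0 = 6.031 kΩ.
Loaded-divider output: V_out = 4.38 × 0.5055 = 2.214 mV.

V_out ≈ 2.21 mV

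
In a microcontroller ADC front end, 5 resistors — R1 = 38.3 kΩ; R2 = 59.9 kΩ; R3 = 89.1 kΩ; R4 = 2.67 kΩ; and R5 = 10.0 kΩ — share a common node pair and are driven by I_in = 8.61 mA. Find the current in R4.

Total conductance ΣG = 1/38.3 + 1/59.9 + 1/89.1 + 1/2.67 + 1/10.0 = 0.5286 (units of 1/kΩ).
Current divider: I(R4) = I_in · G_k/ΣG = 8.61 × (0.3745/0.5286) = 8.61 × 0.7086 = 6.101 mA.

I ≈ 6.10 mA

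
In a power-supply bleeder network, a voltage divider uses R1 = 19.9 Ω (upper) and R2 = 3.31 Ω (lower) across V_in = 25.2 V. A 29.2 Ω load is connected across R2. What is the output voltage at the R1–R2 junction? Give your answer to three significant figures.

The load sits in parallel with R2, giving an effective lower resistance R2' = R2·R_L/(R2+R_L) = 2.973 Ω.
Now apply the divider: V_out = 25.2 × 0.1300 = 3.275 V.
(Unloaded it would be 3.59 V; the load pulls it down.)

V_out ≈ 3.28 V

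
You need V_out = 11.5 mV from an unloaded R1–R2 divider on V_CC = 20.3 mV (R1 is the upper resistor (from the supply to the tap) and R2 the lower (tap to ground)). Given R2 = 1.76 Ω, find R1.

Required fraction k = V_out/V_CC = 0.5665.
R1 = R2·(1/k − 1) = 1.76 × 0.7652 = 1.347 Ω.

R1 ≈ 1.35 Ω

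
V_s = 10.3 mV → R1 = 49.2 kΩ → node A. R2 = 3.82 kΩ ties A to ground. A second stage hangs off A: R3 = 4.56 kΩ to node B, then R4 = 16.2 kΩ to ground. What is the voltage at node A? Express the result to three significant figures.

Looking into the second stage from A: R3 + R4 = 20.76 kΩ appears in parallel with R2.
Effective lower resistance at A: R2 ‖ 20.76 = 3.226 kΩ.
So V_A = 10.3 × 0.06154 = 0.6339 mV.

V_A ≈ 0.634 mV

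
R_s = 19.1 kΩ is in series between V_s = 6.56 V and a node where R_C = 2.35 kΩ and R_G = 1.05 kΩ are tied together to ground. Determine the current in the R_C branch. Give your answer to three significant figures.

Equivalent of the parallel group: R_p = 0.7257 kΩ.
V_A by voltage divider: V_A = 6.56 × 0.7257/(19.1 + 0.7257) = 0.2401 V.
I(R_C) = V_A / R_C = 0.2401/2.35 = 0.1022 mA.
(Check via current divider: I_total = 0.3309 mA; share G_k/ΣG = 0.3088 → same result.)

I ≈ 0.102 mA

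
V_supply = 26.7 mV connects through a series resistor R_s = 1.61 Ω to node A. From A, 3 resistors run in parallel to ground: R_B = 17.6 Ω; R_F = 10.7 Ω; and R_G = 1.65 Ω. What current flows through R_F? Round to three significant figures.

Combine the parallel branches: R_p = (1/17.6 + 1/10.7 + 1/1.65)⁻¹ = 1.322 Ω.
V_A = 26.7 × 1.322/2.932 = 12.04 mV.
I(R_F) = V_A / R_F = 12.04/10.7 = 1.125 mA.

I ≈ 1.13 mA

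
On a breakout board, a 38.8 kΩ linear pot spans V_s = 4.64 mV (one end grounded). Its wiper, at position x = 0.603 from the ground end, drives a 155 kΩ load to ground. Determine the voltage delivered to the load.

V_out ≈ 2.64 mV

Split the track: R_lower = x·R_p = 23.40 kΩ, R_upper = (1−x)·R_p = 15.40 kΩ.
(x·R_p) ‖ R_L = 20.33 kΩ.
Loaded-divider output: V_out = 4.64 × 0.5689 = 2.640 mV.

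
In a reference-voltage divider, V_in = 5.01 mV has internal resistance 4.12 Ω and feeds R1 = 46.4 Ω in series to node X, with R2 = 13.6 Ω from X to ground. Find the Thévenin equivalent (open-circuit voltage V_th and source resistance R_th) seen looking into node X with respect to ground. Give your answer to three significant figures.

R1' = 4.12 + 46.4 = 50.52 Ω (source resistance + R1).
V_th is the unloaded tap voltage: V_in · R2/(R1'+R2) = 5.01 × 0.2121 = 1.063 mV.
Looking into X with the source shorted: R_th = R1'·R2/(R1'+R2) = 50.52 × 13.6/64.12 = 10.72 Ω.

V_th ≈ 1.06 mV, R_th ≈ 10.7 Ω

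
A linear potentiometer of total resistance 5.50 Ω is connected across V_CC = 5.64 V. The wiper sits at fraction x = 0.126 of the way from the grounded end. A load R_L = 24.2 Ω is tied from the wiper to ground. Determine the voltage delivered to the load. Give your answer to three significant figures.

The pot divides into 4.807 Ω above the wiper and 0.6930 Ω below.
(x·R_p) ‖ R_L = 0.6737 Ω.
Then V_out = V_CC · 0.6737/(4.807 + 0.6737) = 0.6933 V.
(Unloaded: V_out = x·V_CC = 0.711 V.)

V_out ≈ 0.693 V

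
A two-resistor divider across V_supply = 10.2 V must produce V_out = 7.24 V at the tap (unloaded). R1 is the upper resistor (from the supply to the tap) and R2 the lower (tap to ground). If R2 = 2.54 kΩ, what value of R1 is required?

R1 ≈ 1.04 kΩ

Required fraction k = V_out/V_supply = 0.7098.
So R1 = R2 · (V_supply/V_out − 1) = 2.54 × (10.2/7.24 − 1) = 2.54 × 0.4088 = 1.038 kΩ.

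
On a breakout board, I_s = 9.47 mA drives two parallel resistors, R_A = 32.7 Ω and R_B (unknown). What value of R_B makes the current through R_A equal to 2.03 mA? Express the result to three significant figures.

R_B ≈ 8.92 Ω

The fraction through R_A equals R_B/(R_A+R_B).
With f = 0.2144, R_B = R_A · f/(1−f) = 32.7 × 0.2728 = 8.922 Ω.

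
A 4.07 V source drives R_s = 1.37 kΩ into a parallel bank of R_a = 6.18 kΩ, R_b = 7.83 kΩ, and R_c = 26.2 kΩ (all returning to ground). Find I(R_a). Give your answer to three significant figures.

I ≈ 0.455 mA

Parallel bank: R_p = 1/(1/6.18 + 1/7.83 + 1/26.2) = 3.052 kΩ.
V_A by voltage divider: V_A = 4.07 × 3.052/(1.37 + 3.052) = 2.809 V.
I(R_a) = V_A / R_a = 2.809/6.18 = 0.4545 mA.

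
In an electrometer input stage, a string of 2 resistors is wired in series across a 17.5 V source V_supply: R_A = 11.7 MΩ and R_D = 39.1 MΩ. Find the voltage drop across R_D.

ΣR = 11.7 + 39.1 = 50.80 MΩ.
By the voltage-divider rule, V = 17.5 × 39.10/50.80 = 13.47 V.

V ≈ 13.5 V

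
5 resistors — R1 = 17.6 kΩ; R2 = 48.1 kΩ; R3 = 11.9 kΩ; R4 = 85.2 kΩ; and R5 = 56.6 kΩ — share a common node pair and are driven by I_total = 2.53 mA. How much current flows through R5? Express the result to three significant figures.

Total conductance ΣG = 1/17.6 + 1/48.1 + 1/11.9 + 1/85.2 + 1/56.6 = 0.1910 (units of 1/kΩ).
By the current-divider rule, I = I_total · G_k/ΣG = 2.53 × 0.09248 = 0.2340 mA.

I ≈ 0.234 mA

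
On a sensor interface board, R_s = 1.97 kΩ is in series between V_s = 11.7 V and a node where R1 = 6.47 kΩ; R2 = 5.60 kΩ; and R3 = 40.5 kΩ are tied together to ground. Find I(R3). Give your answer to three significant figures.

Equivalent of the parallel group: R_p = 2.795 kΩ.
V_A = 11.7 × 2.795/4.765 = 6.863 V.
Branch current I = V_A/R3 = 6.863/40.5 = 0.1694 mA.

I ≈ 0.169 mA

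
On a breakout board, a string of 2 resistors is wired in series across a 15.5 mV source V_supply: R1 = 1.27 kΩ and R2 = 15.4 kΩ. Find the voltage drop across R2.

V ≈ 14.3 mV

ΣR = 1.27 + 15.4 = 16.67 kΩ.
V = V_supply · R/ΣR = 15.5 × 0.9238 = 14.32 mV.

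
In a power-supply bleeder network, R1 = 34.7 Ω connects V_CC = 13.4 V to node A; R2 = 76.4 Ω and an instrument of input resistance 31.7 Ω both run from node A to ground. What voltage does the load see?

V_out ≈ 5.26 V

R2 ‖ R_L = (76.4 × 31.7)/(76.4 + 31.7) = 22.40 Ω.
Now apply the divider: V_out = 13.4 × 0.3923 = 5.257 V.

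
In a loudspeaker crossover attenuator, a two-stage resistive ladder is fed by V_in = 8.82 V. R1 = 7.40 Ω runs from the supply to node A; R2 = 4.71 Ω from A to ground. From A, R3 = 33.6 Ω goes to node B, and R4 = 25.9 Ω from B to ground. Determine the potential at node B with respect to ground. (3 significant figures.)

Looking into the second stage from A: R3 + R4 = 59.50 Ω appears in parallel with R2.
Effective lower resistance at A: R2 ‖ 59.50 = 4.365 Ω.
V_A = 8.82 × 4.365/(7.40 + 4.365) = 3.272 V.
Stage 2 is unloaded, so V_B = V_A · R4/(R3+R4) = 3.272 × 25.9/59.50 = 1.424 V.

V_B ≈ 1.42 V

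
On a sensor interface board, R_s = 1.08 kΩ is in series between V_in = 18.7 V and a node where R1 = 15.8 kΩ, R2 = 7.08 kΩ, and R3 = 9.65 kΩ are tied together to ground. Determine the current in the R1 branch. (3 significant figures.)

I ≈ 0.888 mA

Equivalent of the parallel group: R_p = 3.245 kΩ.
Node voltage V_A = V_in · R_p/(R_s + R_p) = 18.7 × 0.7503 = 14.03 V.
Branch current I = V_A/R1 = 14.03/15.8 = 0.8880 mA.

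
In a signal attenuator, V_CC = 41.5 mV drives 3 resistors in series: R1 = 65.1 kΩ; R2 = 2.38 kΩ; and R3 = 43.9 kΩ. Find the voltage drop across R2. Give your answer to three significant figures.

Series total: ΣR = 65.1 + 2.38 + 43.9 = 111.4 kΩ.
Voltage divider: V = V_CC · (2.380 / 111.4) = 41.5 × 0.02137 = 0.8868 mV.

V ≈ 0.887 mV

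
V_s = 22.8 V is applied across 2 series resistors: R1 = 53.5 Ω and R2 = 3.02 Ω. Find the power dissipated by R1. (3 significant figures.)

Series current I = V_s/ΣR = 22.8/56.52 = 0.4034 A.
P = I²R = 0.1627 × 53.5 = 8.706 W.

P ≈ 8.71 W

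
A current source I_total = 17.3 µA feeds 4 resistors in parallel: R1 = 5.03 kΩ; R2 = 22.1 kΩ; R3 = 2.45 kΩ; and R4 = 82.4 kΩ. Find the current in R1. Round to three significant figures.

I ≈ 5.18 µA

Conductances: ΣG = 1/5.03 + 1/22.1 + 1/2.45 + 1/82.4 = 0.6644 (1/kΩ).
By the current-divider rule, I = I_total · G_k/ΣG = 17.3 × 0.2992 = 5.177 µA.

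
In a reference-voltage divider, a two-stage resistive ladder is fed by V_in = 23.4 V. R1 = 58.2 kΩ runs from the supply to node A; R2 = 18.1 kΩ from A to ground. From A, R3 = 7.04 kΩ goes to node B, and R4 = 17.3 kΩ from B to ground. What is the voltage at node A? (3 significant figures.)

Looking into the second stage from A: R3 + R4 = 24.34 kΩ appears in parallel with R2.
Effective lower resistance at A: R2 ‖ 24.34 = 10.38 kΩ.
So V_A = 23.4 × 0.1514 = 3.542 V.

V_A ≈ 3.54 V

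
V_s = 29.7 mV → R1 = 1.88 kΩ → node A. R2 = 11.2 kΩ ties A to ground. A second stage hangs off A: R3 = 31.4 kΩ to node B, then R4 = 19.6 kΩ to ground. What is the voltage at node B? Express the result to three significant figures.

V_B ≈ 9.47 mV

Node A sees R2 in parallel with the series input of stage 2, R3 + R4 = 51.00 kΩ.
Effective lower resistance at A: R2 ‖ 51.00 = 9.183 kΩ.
First divider: V_A = V_s · 9.183/(1.88 + 9.183) = 24.65 mV.
Then the unloaded second divider: V_B = V_A × R4/(R3+R4) = 24.65 × 0.3843 = 9.474 mV.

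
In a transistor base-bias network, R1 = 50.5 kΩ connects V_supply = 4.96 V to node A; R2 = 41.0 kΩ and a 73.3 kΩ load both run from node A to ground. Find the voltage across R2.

The load sits in parallel with R2, giving an effective lower resistance R2' = R2·R_L/(R2+R_L) = 26.29 kΩ.
Then V_out = V_supply · R2'/(R1 + R2') = 4.96 × 26.29/76.79 = 1.698 V.

V_out ≈ 1.70 V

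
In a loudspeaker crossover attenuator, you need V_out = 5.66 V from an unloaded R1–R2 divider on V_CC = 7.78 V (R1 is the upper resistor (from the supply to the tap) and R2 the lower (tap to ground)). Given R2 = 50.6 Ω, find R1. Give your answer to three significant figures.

The divider ratio is R2/(R1+R2) = 5.66/7.78 = 0.7275.
So R1 = R2 · (V_CC/V_out − 1) = 50.6 × (7.78/5.66 − 1) = 50.6 × 0.3746 = 18.95 Ω.

R1 ≈ 19.0 Ω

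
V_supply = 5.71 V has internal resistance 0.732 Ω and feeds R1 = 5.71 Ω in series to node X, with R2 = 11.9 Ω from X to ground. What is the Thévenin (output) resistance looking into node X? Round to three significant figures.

R1' = 0.732 + 5.71 = 6.442 Ω (source resistance + R1).
With V_supply suppressed (replaced by a short), R_th = R1' ‖ R2 = (6.442 × 11.9)/(6.442 + 11.9) = 4.179 Ω.

R_th ≈ 4.18 Ω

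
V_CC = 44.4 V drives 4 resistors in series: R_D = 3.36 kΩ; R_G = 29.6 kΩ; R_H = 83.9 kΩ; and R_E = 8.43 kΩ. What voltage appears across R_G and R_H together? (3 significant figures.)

V ≈ 40.2 V

Series total: ΣR = 3.36 + 29.6 + 83.9 + 8.43 = 125.3 kΩ.
R_{R_G..R_H} = 29.6 + 83.9 = 113.5 kΩ.
Voltage divider: V = V_CC · (113.5 / 125.3) = 44.4 × 0.9059 = 40.22 V.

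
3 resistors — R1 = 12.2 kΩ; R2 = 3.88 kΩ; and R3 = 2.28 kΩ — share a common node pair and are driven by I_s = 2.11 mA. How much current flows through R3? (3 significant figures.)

I ≈ 1.19 mA

ΣG = 1/12.2 + 1/3.88 + 1/2.28 = 0.7783.
Current divider: I(R3) = I_s · G_k/ΣG = 2.11 × (0.4386/0.7783) = 2.11 × 0.5635 = 1.189 mA.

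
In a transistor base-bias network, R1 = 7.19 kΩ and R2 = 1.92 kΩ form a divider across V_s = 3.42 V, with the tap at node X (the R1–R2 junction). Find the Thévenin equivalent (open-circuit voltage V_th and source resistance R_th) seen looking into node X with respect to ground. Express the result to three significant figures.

V_th ≈ 0.721 V, R_th ≈ 1.52 kΩ

With X open, the divider is unloaded: V_th = 3.42 × 1.92/9.110 = 0.7208 V.
With V_s suppressed (replaced by a short), R_th = R1 ‖ R2 = (7.190 × 1.92)/(7.190 + 1.92) = 1.515 kΩ.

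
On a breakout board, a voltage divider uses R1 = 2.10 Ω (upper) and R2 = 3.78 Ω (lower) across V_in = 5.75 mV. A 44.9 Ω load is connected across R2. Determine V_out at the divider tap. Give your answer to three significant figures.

V_out ≈ 3.59 mV

R2 ‖ R_L = (3.78 × 44.9)/(3.78 + 44.9) = 3.486 Ω.
Then V_out = V_in · R2'/(R1 + R2') = 5.75 × 3.486/5.586 = 3.589 mV.
(Unloaded it would be 3.70 mV; the load pulls it down.)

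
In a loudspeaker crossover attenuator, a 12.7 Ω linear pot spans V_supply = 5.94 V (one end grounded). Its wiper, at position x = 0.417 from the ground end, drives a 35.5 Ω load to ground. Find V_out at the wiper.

The pot divides into 7.404 Ω above the wiper and 5.296 Ω below.
R_L loads the lower segment: effective lower R = 4.608 Ω.
Loaded-divider output: V_out = 5.94 × 0.3836 = 2.279 V.

V_out ≈ 2.28 V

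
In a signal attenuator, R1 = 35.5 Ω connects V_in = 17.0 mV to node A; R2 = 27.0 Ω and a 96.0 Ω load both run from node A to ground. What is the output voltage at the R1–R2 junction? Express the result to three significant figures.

First combine the lower leg with the load: R2 ‖ R_L = 21.07 Ω.
Voltage divider with the loaded lower leg: V_out = 17.0 × 21.07/(35.5 + 21.07) = 17.0 × 0.3725 = 6.332 mV.
(Unloaded it would be 7.34 mV; the load pulls it down.)

V_out ≈ 6.33 mV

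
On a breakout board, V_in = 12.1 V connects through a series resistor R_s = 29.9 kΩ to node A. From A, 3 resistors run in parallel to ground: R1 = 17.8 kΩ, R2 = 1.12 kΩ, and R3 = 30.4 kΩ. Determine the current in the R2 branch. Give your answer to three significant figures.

I ≈ 0.356 mA

Equivalent of the parallel group: R_p = 1.018 kΩ.
Node voltage V_A = V_in · R_p/(R_s + R_p) = 12.1 × 0.03294 = 0.3986 V.
Branch current I = V_A/R2 = 0.3986/1.12 = 0.3559 mA.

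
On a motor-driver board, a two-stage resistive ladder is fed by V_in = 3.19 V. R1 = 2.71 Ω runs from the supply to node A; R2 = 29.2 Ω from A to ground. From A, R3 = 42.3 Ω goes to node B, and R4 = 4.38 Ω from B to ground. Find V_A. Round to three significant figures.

V_A ≈ 2.77 V

The second stage (R3 + R4 = 46.68 Ω) loads node A in parallel with R2.
R2 ‖ (R3+R4) = 17.96 Ω.
First divider: V_A = V_in · 17.96/(2.71 + 17.96) = 2.772 V.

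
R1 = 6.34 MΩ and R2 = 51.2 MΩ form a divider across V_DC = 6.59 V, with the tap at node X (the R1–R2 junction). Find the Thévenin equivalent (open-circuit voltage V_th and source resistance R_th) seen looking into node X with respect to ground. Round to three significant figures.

V_th ≈ 5.86 V, R_th ≈ 5.64 MΩ

V_th is the unloaded tap voltage: V_DC · R2/(R1+R2) = 6.59 × 0.8898 = 5.864 V.
Looking into X with the source shorted: R_th = R1·R2/(R1+R2) = 6.340 × 51.2/57.54 = 5.641 MΩ.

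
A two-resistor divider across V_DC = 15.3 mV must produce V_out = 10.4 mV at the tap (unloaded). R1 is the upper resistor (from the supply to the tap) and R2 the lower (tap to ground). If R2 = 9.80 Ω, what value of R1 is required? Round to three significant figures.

R1 ≈ 4.62 Ω

The divider ratio is R2/(R1+R2) = 10.4/15.3 = 0.6797.
R1 = R2·(1/k − 1) = 9.80 × 0.4712 = 4.617 Ω.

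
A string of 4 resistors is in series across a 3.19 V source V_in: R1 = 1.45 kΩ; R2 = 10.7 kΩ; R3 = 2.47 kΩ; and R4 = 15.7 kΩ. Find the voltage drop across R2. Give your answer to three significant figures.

V ≈ 1.13 V

Total series resistance ΣR = 1.45 + 10.7 + 2.47 + 15.7 = 30.32 kΩ.
By the voltage-divider rule, V = 3.19 × 10.70/30.32 = 1.126 V.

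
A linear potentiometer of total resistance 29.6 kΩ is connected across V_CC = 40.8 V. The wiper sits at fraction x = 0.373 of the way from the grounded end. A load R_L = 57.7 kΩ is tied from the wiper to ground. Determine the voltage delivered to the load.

V_out ≈ 13.6 V

Split the track: R_lower = x·R_p = 11.04 kΩ, R_upper = (1−x)·R_p = 18.56 kΩ.
R_L loads the lower segment: effective lower R = 9.267 kΩ.
Then V_out = V_CC · 9.267/(18.56 + 9.267) = 13.59 V.
(Unloaded: V_out = x·V_CC = 15.2 V.)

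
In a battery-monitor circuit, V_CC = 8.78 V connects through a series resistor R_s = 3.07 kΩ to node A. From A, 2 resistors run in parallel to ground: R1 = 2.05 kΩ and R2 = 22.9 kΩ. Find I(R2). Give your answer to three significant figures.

Parallel bank: R_p = 1/(1/2.05 + 1/22.9) = 1.882 kΩ.
V_A = 8.78 × 1.882/4.952 = 3.336 V.
Branch current I = V_A/R2 = 3.336/22.9 = 0.1457 mA.

I ≈ 0.146 mA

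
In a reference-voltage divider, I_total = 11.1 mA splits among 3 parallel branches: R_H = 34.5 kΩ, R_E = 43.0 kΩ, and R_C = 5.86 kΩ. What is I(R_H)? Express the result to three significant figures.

ΣG = 1/34.5 + 1/43.0 + 1/5.86 = 0.2229.
Current divider: I(R_H) = I_total · G_k/ΣG = 11.1 × (0.02899/0.2229) = 11.1 × 0.1300 = 1.443 mA.

I ≈ 1.44 mA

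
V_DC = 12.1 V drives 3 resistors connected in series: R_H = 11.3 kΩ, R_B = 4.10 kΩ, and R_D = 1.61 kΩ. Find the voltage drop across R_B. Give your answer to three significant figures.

V ≈ 2.92 V

ΣR = 11.3 + 4.10 + 1.61 = 17.01 kΩ.
Voltage divider: V = V_DC · (4.100 / 17.01) = 12.1 × 0.2410 = 2.917 V.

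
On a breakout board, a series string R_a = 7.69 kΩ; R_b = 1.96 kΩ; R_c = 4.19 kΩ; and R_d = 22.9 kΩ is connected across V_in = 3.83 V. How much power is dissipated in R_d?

P ≈ 0.249 mW

The common current is I = 3.83/36.74 = 0.1042 mA.
P = I²R = 0.01087 × 22.9 = 0.2489 mW.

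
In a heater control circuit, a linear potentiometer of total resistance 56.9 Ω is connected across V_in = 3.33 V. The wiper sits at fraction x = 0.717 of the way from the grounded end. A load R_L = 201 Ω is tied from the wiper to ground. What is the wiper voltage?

V_out ≈ 2.26 V

The pot divides into 16.10 Ω above the wiper and 40.80 Ω below.
R_L loads the lower segment: effective lower R = 33.91 Ω.
V_out = 3.33 × 33.91/(16.10 + 33.91) = 2.258 V.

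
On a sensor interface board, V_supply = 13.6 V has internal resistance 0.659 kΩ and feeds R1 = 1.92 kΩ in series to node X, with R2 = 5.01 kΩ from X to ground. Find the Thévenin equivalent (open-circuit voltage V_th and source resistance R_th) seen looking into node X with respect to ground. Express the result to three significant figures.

R1' = 0.659 + 1.92 = 2.579 kΩ (source resistance + R1).
With X open, the divider is unloaded: V_th = 13.6 × 5.01/7.589 = 8.978 V.
With V_supply suppressed (replaced by a short), R_th = R1' ‖ R2 = (2.579 × 5.01)/(2.579 + 5.01) = 1.703 kΩ.

V_th ≈ 8.98 V, R_th ≈ 1.70 kΩ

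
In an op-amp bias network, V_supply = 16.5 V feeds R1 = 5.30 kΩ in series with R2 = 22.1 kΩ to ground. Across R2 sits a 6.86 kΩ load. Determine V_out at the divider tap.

R2 ‖ R_L = (22.1 × 6.86)/(22.1 + 6.86) = 5.235 kΩ.
Then V_out = V_supply · R2'/(R1 + R2') = 16.5 × 5.235/10.54 = 8.199 V.

V_out ≈ 8.20 V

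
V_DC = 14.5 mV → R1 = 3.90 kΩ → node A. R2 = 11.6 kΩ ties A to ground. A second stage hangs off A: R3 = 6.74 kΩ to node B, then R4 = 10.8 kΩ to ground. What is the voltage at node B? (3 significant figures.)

Node A sees R2 in parallel with the series input of stage 2, R3 + R4 = 17.54 kΩ.
Effective lower resistance at A: R2 ‖ 17.54 = 6.982 kΩ.
So V_A = 14.5 × 0.6416 = 9.303 mV.
V_B = V_A × 0.6157 = 5.728 mV.

V_B ≈ 5.73 mV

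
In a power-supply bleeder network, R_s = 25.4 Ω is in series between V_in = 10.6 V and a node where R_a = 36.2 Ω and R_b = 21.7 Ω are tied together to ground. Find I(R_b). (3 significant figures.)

Combine the parallel branches: R_p = (1/36.2 + 1/21.7)⁻¹ = 13.57 Ω.
V_A = 10.6 × 13.57/38.97 = 3.691 V.
Branch current I = V_A/R_b = 3.691/21.7 = 0.1701 A.
(Equivalently: I_total = 0.2720 A, then current-divider fraction G_k/ΣG = 0.6252.)

I ≈ 0.170 A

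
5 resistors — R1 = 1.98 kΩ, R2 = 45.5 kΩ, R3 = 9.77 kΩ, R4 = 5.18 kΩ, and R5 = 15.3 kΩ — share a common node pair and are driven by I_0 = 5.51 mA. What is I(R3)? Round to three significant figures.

ΣG = 1/1.98 + 1/45.5 + 1/9.77 + 1/5.18 + 1/15.3 = 0.8878.
By the current-divider rule, I = I_0 · G_k/ΣG = 5.51 × 0.1153 = 0.6353 mA.

I ≈ 0.635 mA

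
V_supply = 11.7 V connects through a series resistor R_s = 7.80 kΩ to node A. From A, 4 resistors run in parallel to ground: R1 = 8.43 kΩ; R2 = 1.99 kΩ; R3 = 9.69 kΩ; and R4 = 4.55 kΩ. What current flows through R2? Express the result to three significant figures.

Equivalent of the parallel group: R_p = 1.059 kΩ.
V_A by voltage divider: V_A = 11.7 × 1.059/(7.80 + 1.059) = 1.399 V.
I(R2) = V_A / R2 = 1.399/1.99 = 0.7029 mA.

I ≈ 0.703 mA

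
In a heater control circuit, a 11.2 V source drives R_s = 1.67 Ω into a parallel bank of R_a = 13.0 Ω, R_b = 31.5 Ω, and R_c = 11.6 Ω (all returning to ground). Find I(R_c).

Equivalent of the parallel group: R_p = 5.131 Ω.
V_A by voltage divider: V_A = 11.2 × 5.131/(1.67 + 5.131) = 8.450 V.
Branch current I = V_A/R_c = 8.450/11.6 = 0.7284 A.
(Equivalently: I_total = 1.647 A, then current-divider fraction G_k/ΣG = 0.4424.)

I ≈ 0.728 A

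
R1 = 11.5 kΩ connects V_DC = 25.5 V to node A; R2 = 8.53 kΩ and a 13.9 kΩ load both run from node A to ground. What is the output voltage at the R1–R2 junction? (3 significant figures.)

V_out ≈ 8.03 V

R2 ‖ R_L = (8.53 × 13.9)/(8.53 + 13.9) = 5.286 kΩ.
Then V_out = V_DC · R2'/(R1 + R2') = 25.5 × 5.286/16.79 = 8.030 V.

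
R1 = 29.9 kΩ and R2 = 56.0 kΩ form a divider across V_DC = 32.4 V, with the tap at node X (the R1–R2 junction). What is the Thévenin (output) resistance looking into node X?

R_th ≈ 19.5 kΩ

With V_DC suppressed (replaced by a short), R_th = R1 ‖ R2 = (29.90 × 56.0)/(29.90 + 56.0) = 19.49 kΩ.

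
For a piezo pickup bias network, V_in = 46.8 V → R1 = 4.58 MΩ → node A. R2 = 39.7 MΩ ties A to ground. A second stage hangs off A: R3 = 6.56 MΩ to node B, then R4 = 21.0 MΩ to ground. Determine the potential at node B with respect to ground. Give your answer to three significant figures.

V_B ≈ 27.8 V

The second stage (R3 + R4 = 27.56 MΩ) loads node A in parallel with R2.
Effective lower resistance at A: R2 ‖ 27.56 = 16.27 MΩ.
First divider: V_A = V_in · 16.27/(4.58 + 16.27) = 36.52 V.
Then the unloaded second divider: V_B = V_A × R4/(R3+R4) = 36.52 × 0.7620 = 27.83 V.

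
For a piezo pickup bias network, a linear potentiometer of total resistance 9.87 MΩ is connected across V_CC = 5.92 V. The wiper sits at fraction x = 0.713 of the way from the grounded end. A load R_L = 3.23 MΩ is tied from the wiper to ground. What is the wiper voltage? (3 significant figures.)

The pot divides into 2.833 MΩ above the wiper and 7.037 MΩ below.
Lower segment in parallel with the load: 7.037 ‖ 3.23 = 2.214 MΩ.
Then V_out = V_CC · 2.214/(2.833 + 2.214) = 2.597 V.

V_out ≈ 2.60 V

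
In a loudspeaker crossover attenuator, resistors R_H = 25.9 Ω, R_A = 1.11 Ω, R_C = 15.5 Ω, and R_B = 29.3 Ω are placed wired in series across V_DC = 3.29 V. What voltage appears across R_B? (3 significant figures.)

V ≈ 1.34 V

Total series resistance ΣR = 25.9 + 1.11 + 15.5 + 29.3 = 71.81 Ω.
V = V_DC · R/ΣR = 3.29 × 0.4080 = 1.342 V.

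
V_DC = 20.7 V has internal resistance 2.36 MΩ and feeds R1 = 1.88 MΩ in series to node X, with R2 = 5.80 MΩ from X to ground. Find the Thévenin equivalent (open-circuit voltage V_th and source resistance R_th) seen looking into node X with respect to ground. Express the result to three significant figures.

R1' = 2.36 + 1.88 = 4.240 MΩ (source resistance + R1).
Open-circuit (no load on X): V_th = V_DC · R2/(R1' + R2) = 20.7 × 5.80/(4.240 + 5.80) = 11.96 V.
Looking into X with the source shorted: R_th = R1'·R2/(R1'+R2) = 4.240 × 5.80/10.04 = 2.449 MΩ.

V_th ≈ 12.0 V, R_th ≈ 2.45 MΩ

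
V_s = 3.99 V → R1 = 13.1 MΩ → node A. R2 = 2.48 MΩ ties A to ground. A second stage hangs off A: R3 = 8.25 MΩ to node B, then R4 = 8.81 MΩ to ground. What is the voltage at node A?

The second stage (R3 + R4 = 17.06 MΩ) loads node A in parallel with R2.
R2 ‖ (R3+R4) = 2.165 MΩ.
V_A = 3.99 × 2.165/(13.1 + 2.165) = 0.5659 V.

V_A ≈ 0.566 V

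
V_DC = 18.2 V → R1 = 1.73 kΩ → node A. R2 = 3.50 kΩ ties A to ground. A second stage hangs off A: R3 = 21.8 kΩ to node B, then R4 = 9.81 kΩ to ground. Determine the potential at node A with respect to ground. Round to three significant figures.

V_A ≈ 11.7 V

Looking into the second stage from A: R3 + R4 = 31.61 kΩ appears in parallel with R2.
R2 ‖ (R3+R4) = 3.151 kΩ.
First divider: V_A = V_DC · 3.151/(1.73 + 3.151) = 11.75 V.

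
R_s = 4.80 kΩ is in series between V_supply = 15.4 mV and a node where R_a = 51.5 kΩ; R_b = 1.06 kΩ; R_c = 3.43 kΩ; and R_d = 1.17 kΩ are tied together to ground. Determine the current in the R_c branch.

I ≈ 0.404 µA

Equivalent of the parallel group: R_p = 0.4741 kΩ.
Node voltage V_A = V_supply · R_p/(R_s + R_p) = 15.4 × 0.08990 = 1.384 mV.
I(R_c) = V_A / R_c = 1.384/3.43 = 0.4036 µA.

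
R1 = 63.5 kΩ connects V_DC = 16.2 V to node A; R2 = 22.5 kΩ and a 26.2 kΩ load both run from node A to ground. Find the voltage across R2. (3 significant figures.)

V_out ≈ 2.59 V

R2 ‖ R_L = (22.5 × 26.2)/(22.5 + 26.2) = 12.10 kΩ.
Voltage divider with the loaded lower leg: V_out = 16.2 × 12.10/(63.5 + 12.10) = 16.2 × 0.1601 = 2.594 V.
(Unloaded it would be 4.24 V; the load pulls it down.)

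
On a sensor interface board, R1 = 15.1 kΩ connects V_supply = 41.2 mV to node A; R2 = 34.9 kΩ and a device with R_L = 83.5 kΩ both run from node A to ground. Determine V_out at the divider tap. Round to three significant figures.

V_out ≈ 25.5 mV

First combine the lower leg with the load: R2 ‖ R_L = 24.61 kΩ.
Now apply the divider: V_out = 41.2 × 0.6198 = 25.53 mV.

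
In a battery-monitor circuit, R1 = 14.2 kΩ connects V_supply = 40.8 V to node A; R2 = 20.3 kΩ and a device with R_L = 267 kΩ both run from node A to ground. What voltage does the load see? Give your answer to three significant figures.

V_out ≈ 23.3 V

The load sits in parallel with R2, giving an effective lower resistance R2' = R2·R_L/(R2+R_L) = 18.87 kΩ.
Now apply the divider: V_out = 40.8 × 0.5706 = 23.28 V.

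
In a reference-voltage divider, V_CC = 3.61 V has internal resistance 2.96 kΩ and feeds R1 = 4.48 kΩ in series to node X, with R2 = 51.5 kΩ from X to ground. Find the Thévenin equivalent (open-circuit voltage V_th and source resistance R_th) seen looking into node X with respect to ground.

R1' = 2.96 + 4.48 = 7.440 kΩ (source resistance + R1).
Open-circuit (no load on X): V_th = V_CC · R2/(R1' + R2) = 3.61 × 51.5/(7.440 + 51.5) = 3.154 V.
With V_CC suppressed (replaced by a short), R_th = R1' ‖ R2 = (7.440 × 51.5)/(7.440 + 51.5) = 6.501 kΩ.

V_th ≈ 3.15 V, R_th ≈ 6.50 kΩ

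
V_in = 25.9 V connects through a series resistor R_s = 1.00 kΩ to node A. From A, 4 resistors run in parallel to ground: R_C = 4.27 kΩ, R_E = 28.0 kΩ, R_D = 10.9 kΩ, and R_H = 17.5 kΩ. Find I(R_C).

I ≈ 4.28 mA

Combine the parallel branches: R_p = (1/4.27 + 1/28.0 + 1/10.9 + 1/17.5)⁻¹ = 2.388 kΩ.
Node voltage V_A = V_in · R_p/(R_s + R_p) = 25.9 × 0.7048 = 18.25 V.
Branch current I = V_A/R_C = 18.25/4.27 = 4.275 mA.
(Check via current divider: I_total = 7.645 mA; share G_k/ΣG = 0.5592 → same result.)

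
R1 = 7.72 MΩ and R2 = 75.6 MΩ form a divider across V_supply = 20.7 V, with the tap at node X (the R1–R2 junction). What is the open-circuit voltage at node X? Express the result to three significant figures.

V_th ≈ 18.8 V

With X open, the divider is unloaded: V_th = 20.7 × 75.6/83.32 = 18.78 V.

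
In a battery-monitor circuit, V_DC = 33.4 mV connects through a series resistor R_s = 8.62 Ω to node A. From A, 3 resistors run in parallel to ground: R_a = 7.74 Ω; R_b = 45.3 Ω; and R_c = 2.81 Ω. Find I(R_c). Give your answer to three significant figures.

Parallel bank: R_p = 1/(1/7.74 + 1/45.3 + 1/2.81) = 1.972 Ω.
V_A by voltage divider: V_A = 33.4 × 1.972/(8.62 + 1.972) = 6.218 mV.
I(R_c) = V_A / R_c = 6.218/2.81 = 2.213 mA.

I ≈ 2.21 mA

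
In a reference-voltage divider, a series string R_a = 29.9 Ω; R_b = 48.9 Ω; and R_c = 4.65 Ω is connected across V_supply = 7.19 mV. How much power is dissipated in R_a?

The common current is I = 7.19/83.45 = 0.08616 mA.
P(R_a) = I²·R_a = (0.08616)² × 29.9 = 0.2220 µW.

P ≈ 0.222 µW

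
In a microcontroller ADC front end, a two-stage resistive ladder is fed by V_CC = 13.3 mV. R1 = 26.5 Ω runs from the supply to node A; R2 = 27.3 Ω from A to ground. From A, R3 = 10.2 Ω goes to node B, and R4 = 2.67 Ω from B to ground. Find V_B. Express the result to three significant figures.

V_B ≈ 0.685 mV

Node A sees R2 in parallel with the series input of stage 2, R3 + R4 = 12.87 Ω.
Effective lower resistance at A: R2 ‖ 12.87 = 8.747 Ω.
So V_A = 13.3 × 0.2482 = 3.300 mV.
Then the unloaded second divider: V_B = V_A × R4/(R3+R4) = 3.300 × 0.2075 = 0.6847 mV.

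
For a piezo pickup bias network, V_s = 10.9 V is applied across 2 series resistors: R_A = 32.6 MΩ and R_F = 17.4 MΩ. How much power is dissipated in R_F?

P ≈ 0.827 µW

Series current I = V_s/ΣR = 10.9/50.00 = 0.2180 µA.
P(R_F) = I²·R_F = (0.2180)² × 17.4 = 0.8269 µW.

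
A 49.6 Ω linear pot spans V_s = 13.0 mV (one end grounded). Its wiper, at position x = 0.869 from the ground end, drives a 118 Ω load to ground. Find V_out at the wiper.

Split the track: R_lower = x·R_p = 43.10 Ω, R_upper = (1−x)·R_p = 6.498 Ω.
(x·R_p) ‖ R_L = 31.57 Ω.
Loaded-divider output: V_out = 13.0 × 0.8293 = 10.78 mV.

V_out ≈ 10.8 mV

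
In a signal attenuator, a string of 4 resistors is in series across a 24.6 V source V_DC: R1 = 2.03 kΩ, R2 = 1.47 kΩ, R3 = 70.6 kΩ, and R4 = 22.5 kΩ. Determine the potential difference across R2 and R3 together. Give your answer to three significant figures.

V ≈ 18.4 V

Series total: ΣR = 2.03 + 1.47 + 70.6 + 22.5 = 96.60 kΩ.
R_{R2..R3} = 1.47 + 70.6 = 72.07 kΩ.
Voltage divider: V = V_DC · (72.07 / 96.60) = 24.6 × 0.7461 = 18.35 V.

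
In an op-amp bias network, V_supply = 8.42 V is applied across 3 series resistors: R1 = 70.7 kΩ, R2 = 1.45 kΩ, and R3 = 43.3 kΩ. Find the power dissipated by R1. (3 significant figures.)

P ≈ 0.376 mW

The common current is I = 8.42/115.5 = 0.07293 mA.
P = I²R = 0.005319 × 70.7 = 0.3761 mW.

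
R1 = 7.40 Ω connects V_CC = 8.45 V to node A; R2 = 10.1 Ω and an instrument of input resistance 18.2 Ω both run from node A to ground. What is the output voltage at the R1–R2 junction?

V_out ≈ 3.95 V

The load sits in parallel with R2, giving an effective lower resistance R2' = R2·R_L/(R2+R_L) = 6.495 Ω.
Voltage divider with the loaded lower leg: V_out = 8.45 × 6.495/(7.40 + 6.495) = 8.45 × 0.4674 = 3.950 V.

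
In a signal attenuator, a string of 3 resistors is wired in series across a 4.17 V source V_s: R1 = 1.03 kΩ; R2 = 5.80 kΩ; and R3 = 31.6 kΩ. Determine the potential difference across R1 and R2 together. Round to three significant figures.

V ≈ 0.741 V

ΣR = 1.03 + 5.80 + 31.6 = 38.43 kΩ.
R_{R1..R2} = 1.03 + 5.80 = 6.830 kΩ.
Voltage divider: V = V_s · (6.830 / 38.43) = 4.17 × 0.1777 = 0.7411 V.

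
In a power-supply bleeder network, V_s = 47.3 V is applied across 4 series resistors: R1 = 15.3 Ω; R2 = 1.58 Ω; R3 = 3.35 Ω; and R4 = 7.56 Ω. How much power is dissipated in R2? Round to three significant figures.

P ≈ 4.58 W

ΣR = 27.79 Ω → I = 47.3/27.79 = 1.702 A.
V(R2) = I·R = 2.689 V; P = V·I = 2.689 × 1.702 = 4.577 W.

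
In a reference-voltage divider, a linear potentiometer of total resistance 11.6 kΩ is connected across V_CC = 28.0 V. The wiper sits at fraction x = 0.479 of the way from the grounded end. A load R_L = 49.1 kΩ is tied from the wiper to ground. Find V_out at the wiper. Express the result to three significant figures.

Lower segment x·R_p = 5.556 kΩ; upper segment (1−x)·R_p = 6.044 kΩ.
R_L loads the lower segment: effective lower R = 4.992 kΩ.
Then V_out = V_CC · 4.992/(6.044 + 4.992) = 12.67 V.

V_out ≈ 12.7 V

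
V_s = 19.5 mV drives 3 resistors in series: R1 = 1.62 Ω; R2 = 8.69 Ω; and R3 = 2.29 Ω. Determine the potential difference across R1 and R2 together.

V ≈ 16.0 mV

Total series resistance ΣR = 1.62 + 8.69 + 2.29 = 12.60 Ω.
R_{R1..R2} = 1.62 + 8.69 = 10.31 Ω.
V = V_s · R/ΣR = 19.5 × 0.8183 = 15.96 mV.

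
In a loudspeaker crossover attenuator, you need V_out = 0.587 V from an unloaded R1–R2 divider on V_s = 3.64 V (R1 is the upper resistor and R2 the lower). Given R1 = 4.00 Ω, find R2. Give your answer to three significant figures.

V_out/V_s = R2/(R1+R2) = 0.1613.
R2 = R1 · 0.1613/(1 − 0.1613) = 0.7691 Ω.

R2 ≈ 0.769 Ω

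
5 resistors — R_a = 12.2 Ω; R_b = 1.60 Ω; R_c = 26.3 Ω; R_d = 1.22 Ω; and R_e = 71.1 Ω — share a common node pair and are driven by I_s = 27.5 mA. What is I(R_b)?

I ≈ 10.9 mA

Conductances: ΣG = 1/12.2 + 1/1.60 + 1/26.3 + 1/1.22 + 1/71.1 = 1.579 (1/Ω).
By the current-divider rule, I = I_s · G_k/ΣG = 27.5 × 0.3959 = 10.89 mA.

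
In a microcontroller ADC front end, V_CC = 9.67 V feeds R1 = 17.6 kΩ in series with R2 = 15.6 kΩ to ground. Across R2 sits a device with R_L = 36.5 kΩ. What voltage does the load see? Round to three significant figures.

V_out ≈ 3.70 V

First combine the lower leg with the load: R2 ‖ R_L = 10.93 kΩ.
Then V_out = V_CC · R2'/(R1 + R2') = 9.67 × 10.93/28.53 = 3.704 V.
(Unloaded it would be 4.54 V; the load pulls it down.)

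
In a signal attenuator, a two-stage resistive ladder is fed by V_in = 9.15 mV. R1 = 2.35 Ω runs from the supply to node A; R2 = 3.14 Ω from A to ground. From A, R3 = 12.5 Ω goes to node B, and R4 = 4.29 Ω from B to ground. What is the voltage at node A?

V_A ≈ 4.85 mV

The second stage (R3 + R4 = 16.79 Ω) loads node A in parallel with R2.
R2 ‖ (R3+R4) = 2.645 Ω.
First divider: V_A = V_in · 2.645/(2.35 + 2.645) = 4.845 mV.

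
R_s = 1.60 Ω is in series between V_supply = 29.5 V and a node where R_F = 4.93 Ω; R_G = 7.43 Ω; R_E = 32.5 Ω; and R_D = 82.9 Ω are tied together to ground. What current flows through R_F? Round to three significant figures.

I ≈ 3.72 A

Combine the parallel branches: R_p = (1/4.93 + 1/7.43 + 1/32.5 + 1/82.9)⁻¹ = 2.630 Ω.
V_A = 29.5 × 2.630/4.230 = 18.34 V.
Branch current I = V_A/R_F = 18.34/4.93 = 3.720 A.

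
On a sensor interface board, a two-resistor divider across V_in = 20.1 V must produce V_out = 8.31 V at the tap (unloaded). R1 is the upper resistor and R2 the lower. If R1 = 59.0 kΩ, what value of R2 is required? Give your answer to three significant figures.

Required fraction k = V_out/V_in = 0.4134.
Rearranging, R2 = R1·k/(1−k) = 59.0 × 0.7048 = 41.59 kΩ.

R2 ≈ 41.6 kΩ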